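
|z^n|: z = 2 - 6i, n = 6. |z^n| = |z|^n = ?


|z| = sqrt(4+36) = sqrt(40) = 6.3246
|z^6| = |z|^6 = (sqrt(40))^6 = 40^3 = 64000

|z^6| = 64000


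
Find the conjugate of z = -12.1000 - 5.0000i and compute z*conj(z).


z_bar = -12.1000 + 5.0000i
z*z_bar = (-12.1)^2 + (-5)^2 = 146.41 + 25 = 171.41

z_bar = -12.1000 + 5.0000i, z*z_bar = 171.41


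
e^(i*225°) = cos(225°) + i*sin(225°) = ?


cos(225°) = -0.7071
sin(225°) = -0.7071

e^(i*225°) = -0.7071 - 0.7071i


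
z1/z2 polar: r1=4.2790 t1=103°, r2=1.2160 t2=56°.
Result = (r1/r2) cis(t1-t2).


r = 4.2790 / 1.2160 = 3.5189
theta = 103° - 56° = 47° = 47° (mod 360)

3.5189 cis(47°)


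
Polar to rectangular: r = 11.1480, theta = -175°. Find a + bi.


a = 11.1480*cos(-175°) = 11.1480*(-0.9962) = -11.1056
b = 11.1480*sin(-175°) = 11.1480*(-0.087156) = -0.9716

-11.1056 - 0.9716i


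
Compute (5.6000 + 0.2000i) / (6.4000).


Conjugate of z2 = 6.4000
Numerator: (5.6000 + 0.2000i)(6.4000) = 35.8400 + 1.2800i
Denominator: 6.4^2 + 0^2 = 40.96
Result = (35.8400 + 1.2800i)/40.96

0.8750 + 0.0312i


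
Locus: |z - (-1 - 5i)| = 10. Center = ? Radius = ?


|z - z0| = r is a circle with center z0 and radius r.
Center = (-1, -5), radius = 10

Circle with center (-1, -5) and radius 10


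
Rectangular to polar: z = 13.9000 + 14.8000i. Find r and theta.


r = sqrt(193.21+219.04) = sqrt(412.25) = 20.3039
theta = atan2(14.8, 13.9) = 46.7961 degrees

r = 20.3039, theta = 46.7961 degrees


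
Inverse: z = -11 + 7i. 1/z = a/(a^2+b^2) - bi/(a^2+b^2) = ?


|z|^2 = 121+49 = 170
1/z = (-11 - 7i)/170

1/z = -0.0647 - 0.0412i


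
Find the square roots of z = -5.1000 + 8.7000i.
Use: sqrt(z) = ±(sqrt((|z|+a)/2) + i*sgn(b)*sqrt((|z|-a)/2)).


|z| = sqrt(26.01+75.69) = 10.0846
sqrt((|z|+a)/2) = sqrt((10.0846+(-5.1))/2) = sqrt(2.4923) = 1.5787
sqrt((|z|-a)/2) = sqrt((10.0846-(-5.1))/2) = sqrt(7.5923) = 2.7554

±(1.5787 + 2.7554i) i.e. 1.5787 + 2.7554i and -1.5787 - 2.7554i


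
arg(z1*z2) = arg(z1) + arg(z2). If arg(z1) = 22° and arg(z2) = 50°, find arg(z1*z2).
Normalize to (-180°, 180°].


arg(z1*z2) = 22° + 50° = 72°
Normalized to (-180°, 180°]: 72°

72°


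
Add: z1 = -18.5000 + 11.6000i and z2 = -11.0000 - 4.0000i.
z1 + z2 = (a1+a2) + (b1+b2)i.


Real: -18.5 - 11 = -29.5
Imag: 11.6 - 4 = 7.6

-29.5000 + 7.6000i


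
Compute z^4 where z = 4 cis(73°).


r^4 = 4^4 = 256
n*theta = 4*73° = 292° = 292° (mod 360)
a = 256*cos(292°) = 95.8993
b = 256*sin(292°) = -237.3591

256 cis(292°) = 95.8993 - 237.3591i


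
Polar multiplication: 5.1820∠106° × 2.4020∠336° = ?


r = 5.1820 * 2.4020 = 12.4472
theta = 106° + 336° = 442° = 82° (mod 360)

12.4472 cis(82°)


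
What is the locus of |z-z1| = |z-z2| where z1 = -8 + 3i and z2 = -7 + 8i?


Equal distances means the locus is the perpendicular bisector of z1 and z2.
Midpoint = ((-8+(-7))/2, (3+8)/2) = (-7.5000, 5.5000)

Perpendicular bisector through (-7.5000, 5.5000)


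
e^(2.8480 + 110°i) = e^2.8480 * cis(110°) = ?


e^2.8480 = 17.25324
cos(110°) = -0.34202
sin(110°) = 0.93969
Real = 17.25324*(-0.34202) = -5.9010
Imag = 17.25324*0.93969 = 16.2127

-5.9010 + 16.2127i


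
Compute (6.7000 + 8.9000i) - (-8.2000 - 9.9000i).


Real: 6.7 + 8.2 = 14.9
Imag: 8.9 + 9.9 = 18.8

14.9000 + 18.8000i


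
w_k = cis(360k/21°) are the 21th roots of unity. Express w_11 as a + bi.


Angle = 360*11/21 = 188.5714°
a = cos(188.5714°) = -0.9888
b = sin(188.5714°) = -0.1490

-0.9888 - 0.1490i


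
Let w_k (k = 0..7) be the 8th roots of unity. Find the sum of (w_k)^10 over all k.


The roots are w_k = w^k with w = e^(2*pi*i/8), and (w^k)^10 = (w^10)^k.
So S = 1 + u + u^2 + ... + u^(7) with u = w^10.
10 = 1*8 + 2, so 10 is not a multiple of 8: u = (w^8)^1 * w^2 = w^2 ≠ 1 (w is a primitive 8th root), while u^8 = (w^8)^10 = 1.
Geometric series: S = (1 - u^8)/(1 - u) = (1 - 1)/(1 - u) = 0

S = 0


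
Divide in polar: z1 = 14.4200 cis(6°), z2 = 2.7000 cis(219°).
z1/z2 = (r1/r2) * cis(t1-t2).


r = 14.4200 / 2.7000 = 5.3407
theta = 6° - 219° = -213° = 147° (mod 360)

5.3407 cis(147°)


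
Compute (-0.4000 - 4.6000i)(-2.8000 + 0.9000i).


Real = -0.4*(-2.8) - (-4.6)*0.9 = 1.12 - (-4.14) = 5.26
Imag = -0.4*0.9 - (2.8)*(-4.6) = -0.36 + 12.88 = 12.52

5.2600 + 12.5200i


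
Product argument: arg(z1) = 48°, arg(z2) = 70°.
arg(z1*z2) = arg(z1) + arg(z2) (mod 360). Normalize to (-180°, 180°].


arg(z1*z2) = 48° + 70° = 118°
Normalized to (-180°, 180°]: 118°

118°


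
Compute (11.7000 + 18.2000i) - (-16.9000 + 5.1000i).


Real: 11.7 + 16.9 = 28.6
Imag: 18.2 - 5.1 = 13.1

28.6000 + 13.1000i


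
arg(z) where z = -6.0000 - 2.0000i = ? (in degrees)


Re = -6, Im = -2
arg = atan2(-2, -6) = -161.5651 degrees

arg(z) = -161.5651 degrees


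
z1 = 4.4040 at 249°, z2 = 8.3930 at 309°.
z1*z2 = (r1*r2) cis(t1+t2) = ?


r = 4.4040 * 8.3930 = 36.9628
theta = 249° + 309° = 558° = 198° (mod 360)

36.9628 cis(198°)


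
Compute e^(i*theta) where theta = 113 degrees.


cos(113°) = -0.3907
sin(113°) = 0.9205

e^(i*113°) = -0.3907 + 0.9205i


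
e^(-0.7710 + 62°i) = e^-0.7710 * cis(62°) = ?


e^-0.7710 = 0.4626
cos(62°) = 0.4695
sin(62°) = 0.8829
Real = 0.4626*0.4695 = 0.2172
Imag = 0.4626*0.8829 = 0.4084

0.2172 + 0.4084i


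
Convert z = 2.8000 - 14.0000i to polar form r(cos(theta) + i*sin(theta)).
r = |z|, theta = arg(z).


r = sqrt(7.84+196) = sqrt(203.84) = 14.2773
theta = atan2(-14, 2.8) = -78.6901 degrees

r = 14.2773, theta = -78.6901 degrees


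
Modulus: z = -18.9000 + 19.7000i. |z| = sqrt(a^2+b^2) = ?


|z| = sqrt((-18.9)^2 + 19.7^2) = sqrt(357.21 + 388.09) = sqrt(745.3) = 27.3002

|z| = 27.3002


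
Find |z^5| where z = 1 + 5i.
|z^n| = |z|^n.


|z| = sqrt(1+25) = sqrt(26) = 5.0990
|z^5| = |z|^5 = (sqrt(26))^5 = 26^2 * sqrt(26) = 676*sqrt(26)

|z^5| = 676*sqrt(26) ≈ 3446.9372


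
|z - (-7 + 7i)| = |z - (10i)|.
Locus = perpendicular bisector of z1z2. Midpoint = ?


Equal distances means the locus is the perpendicular bisector of z1 and z2.
Midpoint = ((-7+0)/2, (7+10)/2) = (-3.5000, 8.5000)

Perpendicular bisector through (-3.5000, 8.5000)


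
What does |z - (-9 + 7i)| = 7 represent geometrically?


|z - z0| = r is a circle with center z0 and radius r.
Center = (-9, 7), radius = 7

Circle with center (-9, 7) and radius 7


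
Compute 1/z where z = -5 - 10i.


|z|^2 = 25+100 = 125
1/z = (-5 + 10i)/125

1/z = -0.0400 + 0.0800i


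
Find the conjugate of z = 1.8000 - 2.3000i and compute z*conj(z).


z_bar = 1.8000 + 2.3000i
z*z_bar = 1.8^2 + (-2.3)^2 = 3.24 + 5.29 = 8.53

z_bar = 1.8000 + 2.3000i, z*z_bar = 8.53


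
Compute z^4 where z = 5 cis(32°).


r^4 = 5^4 = 625
n*theta = 4*32° = 128° = 128° (mod 360)
a = 625*cos(128°) = -384.7884
b = 625*sin(128°) = 492.5067

625 cis(128°) = -384.7884 + 492.5067i


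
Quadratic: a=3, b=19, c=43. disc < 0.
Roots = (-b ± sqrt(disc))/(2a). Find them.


disc = 19^2 - 4*3*43 = 361 - 516 = -155
sqrt(|disc|) = sqrt(155) = 12.4499
Real part = -19/(2*3) = -3.1667
Imag part = 12.4499/(2*3) = 2.0750

-3.1667 ± 2.0750i


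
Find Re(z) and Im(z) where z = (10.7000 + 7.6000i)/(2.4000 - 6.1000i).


Multiply by conjugate: (10.7000 + 7.6000i)(2.4000 + 6.1000i) / (2.4^2 + (-6.1)^2)
Numerator real = 10.7*2.4 + 7.6*(-6.1) = -20.68
Numerator imag = 7.6*2.4 - 10.7*(-6.1) = 83.51
Denominator = 42.97
Re(z) = -20.68/42.97 = -0.4813
Im(z) = 83.51/42.97 = 1.9434

Re(z) = -0.4813, Im(z) = 1.9434


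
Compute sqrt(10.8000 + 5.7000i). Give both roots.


|z| = sqrt(116.64+32.49) = 12.2119
sqrt((|z|+a)/2) = sqrt((12.2119+10.8)/2) = sqrt(11.5059) = 3.3920
sqrt((|z|-a)/2) = sqrt((12.2119-10.8)/2) = sqrt(0.7059) = 0.8402

±(3.3920 + 0.8402i) i.e. 3.3920 + 0.8402i and -3.3920 - 0.8402i


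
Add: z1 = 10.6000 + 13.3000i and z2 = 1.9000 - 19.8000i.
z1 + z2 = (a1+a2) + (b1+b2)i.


Real: 10.6 + 1.9 = 12.5
Imag: 13.3 - 19.8 = -6.5

12.5000 - 6.5000i


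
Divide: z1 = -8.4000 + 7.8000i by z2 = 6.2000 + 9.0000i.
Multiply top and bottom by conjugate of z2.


Conjugate of z2 = 6.2000 - 9.0000i
Numerator: (-8.4000 + 7.8000i)(6.2000 - 9.0000i) = 18.1200 + 123.9600i
Denominator: 6.2^2 + 9^2 = 119.44
Result = (18.1200 + 123.9600i)/119.44

0.1517 + 1.0378i


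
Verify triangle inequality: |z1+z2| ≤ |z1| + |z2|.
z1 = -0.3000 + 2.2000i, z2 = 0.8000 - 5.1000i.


|z1| = sqrt((-0.3)^2 + 2.2^2) = sqrt(4.93) = 2.2204
|z2| = sqrt(0.8^2 + (-5.1)^2) = sqrt(26.65) = 5.1624
z1+z2 = 0.5000 - 2.9000i
|z1+z2| = sqrt(8.66) = 2.9428
|z1|+|z2| = 2.2204 + 5.1624 = 7.3828

|z1+z2| = 2.9428 ≤ |z1|+|z2| = 7.3828 (verified)


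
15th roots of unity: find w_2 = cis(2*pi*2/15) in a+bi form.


Angle = 360*2/15 = 48°
a = cos(48°) = 0.6691
b = sin(48°) = 0.7431

0.6691 + 0.7431i


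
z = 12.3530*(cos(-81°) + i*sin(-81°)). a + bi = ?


a = 12.3530*cos(-81°) = 12.3530*0.15643 = 1.9324
b = 12.3530*sin(-81°) = 12.3530*(-0.98769) = -12.2009

1.9324 - 12.2009i


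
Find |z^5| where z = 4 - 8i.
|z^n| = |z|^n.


|z| = sqrt(16+64) = sqrt(80) = 8.9443
|z^5| = |z|^5 = (sqrt(80))^5 = 80^2 * sqrt(80) = 6400*sqrt(80)

|z^5| = 6400*sqrt(80) ≈ 57243.3402


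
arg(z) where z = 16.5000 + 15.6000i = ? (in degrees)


Re = 16.5, Im = 15.6
arg = atan2(15.6, 16.5) = 43.3940 degrees

arg(z) = 43.3940 degrees


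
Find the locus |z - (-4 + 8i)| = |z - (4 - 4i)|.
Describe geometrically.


Equal distances means the locus is the perpendicular bisector of z1 and z2.
Midpoint = ((-4+4)/2, (8+(-4))/2) = (0, 2.0000)

Perpendicular bisector through (0, 2.0000)


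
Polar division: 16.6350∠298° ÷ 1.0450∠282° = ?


r = 16.6350 / 1.0450 = 15.9187
theta = 298° - 282° = 16° = 16° (mod 360)

15.9187 cis(16°)


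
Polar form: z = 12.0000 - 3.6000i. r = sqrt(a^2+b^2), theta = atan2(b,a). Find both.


r = sqrt(144+12.96) = sqrt(156.96) = 12.5284
theta = atan2(-3.6, 12) = -16.6992 degrees

r = 12.5284, theta = -16.6992 degrees


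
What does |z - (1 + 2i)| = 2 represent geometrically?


|z - z0| = r is a circle with center z0 and radius r.
Center = (1, 2), radius = 2

Circle with center (1, 2) and radius 2


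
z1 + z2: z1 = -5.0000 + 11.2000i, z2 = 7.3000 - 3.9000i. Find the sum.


Real: -5 + 7.3 = 2.3
Imag: 11.2 - 3.9 = 7.3

2.3000 + 7.3000i


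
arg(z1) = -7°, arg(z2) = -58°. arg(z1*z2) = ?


arg(z1*z2) = -7° - 58° = -65°
Normalized to (-180°, 180°]: -65°

-65°


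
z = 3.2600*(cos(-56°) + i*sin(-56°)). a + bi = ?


a = 3.2600*cos(-56°) = 3.2600*0.5592 = 1.8230
b = 3.2600*sin(-56°) = 3.2600*(-0.82904) = -2.7027

1.8230 - 2.7027i


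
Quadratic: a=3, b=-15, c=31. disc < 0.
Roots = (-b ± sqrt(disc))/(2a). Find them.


disc = (-15)^2 - 4*3*31 = 225 - 372 = -147
sqrt(|disc|) = sqrt(147) = 12.1244
Real part = 15/(2*3) = 2.5000
Imag part = 12.1244/(2*3) = 2.0207

2.5000 ± 2.0207i


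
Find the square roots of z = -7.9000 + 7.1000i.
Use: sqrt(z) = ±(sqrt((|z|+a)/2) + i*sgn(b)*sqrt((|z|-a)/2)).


|z| = sqrt(62.41+50.41) = 10.6217
sqrt((|z|+a)/2) = sqrt((10.6217+(-7.9))/2) = sqrt(1.3608) = 1.1665
sqrt((|z|-a)/2) = sqrt((10.6217-(-7.9))/2) = sqrt(9.2608) = 3.0432

±(1.1665 + 3.0432i) i.e. 1.1665 + 3.0432i and -1.1665 - 3.0432i


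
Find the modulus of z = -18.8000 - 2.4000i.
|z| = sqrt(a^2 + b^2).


|z| = sqrt((-18.8)^2 + (-2.4)^2) = sqrt(353.44 + 5.76) = sqrt(359.2) = 18.9526

|z| = 18.9526


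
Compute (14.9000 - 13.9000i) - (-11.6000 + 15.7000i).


Real: 14.9 + 11.6 = 26.5
Imag: -13.9 - 15.7 = -29.6

26.5000 - 29.6000i


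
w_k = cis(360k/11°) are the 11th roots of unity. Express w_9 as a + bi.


Angle = 360*9/11 = 294.5455°
a = cos(294.5455°) = 0.4154
b = sin(294.5455°) = -0.9096

0.4154 - 0.9096i


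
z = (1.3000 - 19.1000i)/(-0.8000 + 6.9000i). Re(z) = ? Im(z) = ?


Multiply by conjugate: (1.3000 - 19.1000i)(-0.8000 - 6.9000i) / ((-0.8)^2 + 6.9^2)
Numerator real = 1.3*(-0.8) - (19.1)*6.9 = -132.83
Numerator imag = -19.1*(-0.8) - 1.3*6.9 = 6.31
Denominator = 48.25
Re(z) = -132.83/48.25 = -2.7530
Im(z) = 6.31/48.25 = 0.1308

Re(z) = -2.7530, Im(z) = 0.1308


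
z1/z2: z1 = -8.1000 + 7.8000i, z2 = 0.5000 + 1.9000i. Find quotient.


Conjugate of z2 = 0.5000 - 1.9000i
Numerator: (-8.1000 + 7.8000i)(0.5000 - 1.9000i) = 10.7700 + 19.2900i
Denominator: 0.5^2 + 1.9^2 = 3.86
Result = (10.7700 + 19.2900i)/3.86

2.7902 + 4.9974i


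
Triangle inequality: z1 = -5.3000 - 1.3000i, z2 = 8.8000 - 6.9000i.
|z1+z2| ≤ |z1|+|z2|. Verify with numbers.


|z1| = sqrt((-5.3)^2 + (-1.3)^2) = sqrt(29.78) = 5.4571
|z2| = sqrt(8.8^2 + (-6.9)^2) = sqrt(125.05) = 11.1826
z1+z2 = 3.5000 - 8.2000i
|z1+z2| = sqrt(79.49) = 8.9157
|z1|+|z2| = 5.4571 + 11.1826 = 16.6397

|z1+z2| = 8.9157 ≤ |z1|+|z2| = 16.6397 (verified)


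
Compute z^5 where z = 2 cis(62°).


r^5 = 2^5 = 32
n*theta = 5*62° = 310° = 310° (mod 360)
a = 32*cos(310°) = 20.5692
b = 32*sin(310°) = -24.5134

32 cis(310°) = 20.5692 - 24.5134i


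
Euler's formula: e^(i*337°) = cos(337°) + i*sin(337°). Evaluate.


cos(337°) = 0.9205
sin(337°) = -0.3907

e^(i*337°) = 0.9205 - 0.3907i


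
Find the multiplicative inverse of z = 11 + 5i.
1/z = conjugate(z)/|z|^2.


|z|^2 = 121+25 = 146
1/z = (11 - 5i)/146

1/z = 0.0753 - 0.0342i


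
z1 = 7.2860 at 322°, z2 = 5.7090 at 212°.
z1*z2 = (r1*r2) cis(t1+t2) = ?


r = 7.2860 * 5.7090 = 41.5958
theta = 322° + 212° = 534° = 174° (mod 360)

41.5958 cis(174°)


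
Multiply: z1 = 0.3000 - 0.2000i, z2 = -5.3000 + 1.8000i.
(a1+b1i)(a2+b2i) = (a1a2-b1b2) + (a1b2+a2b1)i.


Real = 0.3*(-5.3) - (-0.2)*1.8 = -1.59 - (-0.36) = -1.23
Imag = 0.3*1.8 - (5.3)*(-0.2) = 0.54 + 1.06 = 1.6

-1.2300 + 1.6000i


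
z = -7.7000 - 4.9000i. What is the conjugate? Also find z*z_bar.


z_bar = -7.7000 + 4.9000i
z*z_bar = (-7.7)^2 + (-4.9)^2 = 59.29 + 24.01 = 83.3

z_bar = -7.7000 + 4.9000i, z*z_bar = 83.3


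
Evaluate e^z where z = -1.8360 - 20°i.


e^-1.8360 = 0.15945
cos(-20°) = 0.9397
sin(-20°) = -0.342
Real = 0.15945*0.9397 = 0.1498
Imag = 0.15945*(-0.342) = -0.0545

0.1498 - 0.0545i


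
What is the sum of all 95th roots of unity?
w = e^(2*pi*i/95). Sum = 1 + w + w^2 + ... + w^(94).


The sum of all 95th roots of unity is 0.
Geometric series: (1 - w^95)/(1 - w) = (1-1)/(1-w) = 0 since w^95 = 1, w ≠ 1.
Alternatively: coefficient of z^94 in z^95 - 1 is 0.

0


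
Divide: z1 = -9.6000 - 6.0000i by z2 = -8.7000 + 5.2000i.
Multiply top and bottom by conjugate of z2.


Conjugate of z2 = -8.7000 - 5.2000i
Numerator: (-9.6000 - 6.0000i)(-8.7000 - 5.2000i) = 52.3200 + 102.1200i
Denominator: (-8.7)^2 + 5.2^2 = 102.73
Result = (52.3200 + 102.1200i)/102.73

0.5093 + 0.9941i


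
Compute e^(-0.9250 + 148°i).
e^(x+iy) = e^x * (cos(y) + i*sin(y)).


e^-0.9250 = 0.3965
cos(148°) = -0.84805
sin(148°) = 0.5299
Real = 0.3965*(-0.84805) = -0.3363
Imag = 0.3965*0.5299 = 0.2101

-0.3363 + 0.2101i


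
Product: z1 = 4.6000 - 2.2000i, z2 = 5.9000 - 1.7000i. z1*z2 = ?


Real = 4.6*5.9 - (-2.2)*(-1.7) = 27.14 - 3.74 = 23.4
Imag = 4.6*(-1.7) + 5.9*(-2.2) = -7.82 - (12.98) = -20.8

23.4000 - 20.8000i


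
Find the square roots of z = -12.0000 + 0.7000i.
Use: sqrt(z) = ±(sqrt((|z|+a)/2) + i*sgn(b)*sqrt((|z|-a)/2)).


|z| = sqrt(144+0.49) = 12.0204
sqrt((|z|+a)/2) = sqrt((12.0204+(-12))/2) = sqrt(0.0102) = 0.1010
sqrt((|z|-a)/2) = sqrt((12.0204-(-12))/2) = sqrt(12.0102) = 3.4656

±(0.1010 + 3.4656i) i.e. 0.1010 + 3.4656i and -0.1010 - 3.4656i


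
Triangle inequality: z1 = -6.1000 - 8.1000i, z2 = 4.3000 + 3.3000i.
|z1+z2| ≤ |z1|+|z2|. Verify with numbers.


|z1| = sqrt((-6.1)^2 + (-8.1)^2) = sqrt(102.82) = 10.1400
|z2| = sqrt(4.3^2 + 3.3^2) = sqrt(29.38) = 5.4203
z1+z2 = -1.8000 - 4.8000i
|z1+z2| = sqrt(26.28) = 5.1264
|z1|+|z2| = 10.1400 + 5.4203 = 15.5603

|z1+z2| = 5.1264 ≤ |z1|+|z2| = 15.5603 (verified)


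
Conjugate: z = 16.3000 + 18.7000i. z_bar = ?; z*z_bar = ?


z_bar = 16.3000 - 18.7000i
z*z_bar = 16.3^2 + 18.7^2 = 265.69 + 349.69 = 615.38

z_bar = 16.3000 - 18.7000i, z*z_bar = 615.38


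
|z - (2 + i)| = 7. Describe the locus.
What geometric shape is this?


|z - z0| = r is a circle with center z0 and radius r.
Center = (2, 1), radius = 7

Circle with center (2, 1) and radius 7


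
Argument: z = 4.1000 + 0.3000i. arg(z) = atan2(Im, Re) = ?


Re = 4.1, Im = 0.3
arg = atan2(0.3, 4.1) = 4.1849 degrees

arg(z) = 4.1849 degrees


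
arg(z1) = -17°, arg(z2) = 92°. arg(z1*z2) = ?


arg(z1*z2) = -17° + 92° = 75°
Normalized to (-180°, 180°]: 75°

75°


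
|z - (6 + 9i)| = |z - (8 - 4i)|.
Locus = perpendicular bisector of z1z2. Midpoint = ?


Equal distances means the locus is the perpendicular bisector of z1 and z2.
Midpoint = ((6+8)/2, (9+(-4))/2) = (7.0000, 2.5000)

Perpendicular bisector through (7.0000, 2.5000)


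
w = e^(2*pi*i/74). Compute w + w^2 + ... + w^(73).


With w = e^(2*pi*i/74), all 74 of the 74th roots of unity w^0 = 1, w, ..., w^(73) sum to 0: 1 + w + ... + w^(73) = (1 - w^74)/(1 - w) = 0 since w^74 = 1, w ≠ 1.
Removing the root 1: w + w^2 + ... + w^(73) = 0 - 1 = -1

Sum = -1


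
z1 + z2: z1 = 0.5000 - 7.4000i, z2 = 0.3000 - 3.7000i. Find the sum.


Real: 0.5 + 0.3 = 0.8
Imag: -7.4 - 3.7 = -11.1

0.8000 - 11.1000i


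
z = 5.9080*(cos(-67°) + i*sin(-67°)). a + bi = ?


a = 5.9080*cos(-67°) = 5.9080*0.39073 = 2.3084
b = 5.9080*sin(-67°) = 5.9080*(-0.9205) = -5.4383

2.3084 - 5.4383i


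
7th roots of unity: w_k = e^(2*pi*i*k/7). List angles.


The 7th roots of unity are cis(360k/7°) for k=0..6
Angle step = 360/7 = 51.4286°
Primitive root: cis(51.4286°)
Primitive root = 0.6235 + 0.7818i

7 roots at angles: 0°, 51.4286°, 102.8571°, 154.2857°, 205.7143°, 257.1429°, 308.5714°


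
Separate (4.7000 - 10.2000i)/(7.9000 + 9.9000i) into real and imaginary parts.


Multiply by conjugate: (4.7000 - 10.2000i)(7.9000 - 9.9000i) / (7.9^2 + 9.9^2)
Numerator real = 4.7*7.9 - (10.2)*9.9 = -63.85
Numerator imag = -10.2*7.9 - 4.7*9.9 = -127.11
Denominator = 160.42
Re(z) = -63.85/160.42 = -0.3980
Im(z) = -127.11/160.42 = -0.7924

Re(z) = -0.3980, Im(z) = -0.7924


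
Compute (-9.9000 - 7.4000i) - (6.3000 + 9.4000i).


Real: -9.9 - 6.3 = -16.2
Imag: -7.4 - 9.4 = -16.8

-16.2000 - 16.8000i


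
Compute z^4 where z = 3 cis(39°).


r^4 = 3^4 = 81
n*theta = 4*39° = 156° = 156° (mod 360)
a = 81*cos(156°) = -73.9972
b = 81*sin(156°) = 32.9457

81 cis(156°) = -73.9972 + 32.9457i


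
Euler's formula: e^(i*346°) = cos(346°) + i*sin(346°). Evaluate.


cos(346°) = 0.9703
sin(346°) = -0.2419

e^(i*346°) = 0.9703 - 0.2419i


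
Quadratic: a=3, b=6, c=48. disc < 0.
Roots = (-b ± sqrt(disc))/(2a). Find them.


disc = 6^2 - 4*3*48 = 36 - 576 = -540
sqrt(|disc|) = sqrt(540) = 23.2379
Real part = -6/(2*3) = -1.0000
Imag part = 23.2379/(2*3) = 3.8730

-1.0000 ± 3.8730i


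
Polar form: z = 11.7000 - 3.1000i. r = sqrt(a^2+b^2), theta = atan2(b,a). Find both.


r = sqrt(136.89+9.61) = sqrt(146.5) = 12.1037
theta = atan2(-3.1, 11.7) = -14.8399 degrees

r = 12.1037, theta = -14.8399 degrees


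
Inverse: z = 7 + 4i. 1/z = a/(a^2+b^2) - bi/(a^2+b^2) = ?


|z|^2 = 49+16 = 65
1/z = (7 - 4i)/65

1/z = 0.1077 - 0.0615i


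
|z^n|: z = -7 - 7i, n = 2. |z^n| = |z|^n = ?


|z| = sqrt(49+49) = sqrt(98) = 9.8995
|z^2| = |z|^2 = (sqrt(98))^2 = 98

|z^2| = 98


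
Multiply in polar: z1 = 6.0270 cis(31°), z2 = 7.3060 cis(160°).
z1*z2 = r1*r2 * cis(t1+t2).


r = 6.0270 * 7.3060 = 44.0333
theta = 31° + 160° = 191° = 191° (mod 360)

44.0333 cis(191°)


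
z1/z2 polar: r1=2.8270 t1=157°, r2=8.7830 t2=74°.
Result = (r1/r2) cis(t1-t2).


r = 2.8270 / 8.7830 = 0.3219
theta = 157° - 74° = 83° = 83° (mod 360)

0.3219 cis(83°)


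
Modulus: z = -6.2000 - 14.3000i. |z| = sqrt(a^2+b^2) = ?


|z| = sqrt((-6.2)^2 + (-14.3)^2) = sqrt(38.44 + 204.49) = sqrt(242.93) = 15.5862

|z| = 15.5862


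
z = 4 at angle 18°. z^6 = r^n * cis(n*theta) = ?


r^6 = 4^6 = 4096
n*theta = 6*18° = 108° = 108° (mod 360)
a = 4096*cos(108°) = -1265.7336
b = 4096*sin(108°) = 3895.5275

4096 cis(108°) = -1265.7336 + 3895.5275i


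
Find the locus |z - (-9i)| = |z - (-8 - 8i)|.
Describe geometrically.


Equal distances means the locus is the perpendicular bisector of z1 and z2.
Midpoint = ((0+(-8))/2, (-9+(-8))/2) = (-4.0000, -8.5000)

Perpendicular bisector through (-4.0000, -8.5000)


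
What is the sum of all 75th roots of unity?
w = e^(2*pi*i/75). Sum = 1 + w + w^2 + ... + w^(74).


The sum of all 75th roots of unity is 0.
Geometric series: (1 - w^75)/(1 - w) = (1-1)/(1-w) = 0 since w^75 = 1, w ≠ 1.
Alternatively: coefficient of z^74 in z^75 - 1 is 0.

0


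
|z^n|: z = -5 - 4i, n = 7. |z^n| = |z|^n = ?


|z| = sqrt(25+16) = sqrt(41) = 6.4031
|z^7| = |z|^7 = (sqrt(41))^7 = 41^3 * sqrt(41) = 68921*sqrt(41)

|z^7| = 68921*sqrt(41) ≈ 441309.7256


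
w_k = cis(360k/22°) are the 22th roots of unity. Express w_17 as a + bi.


Angle = 360*17/22 = 278.1818°
a = cos(278.1818°) = 0.1423
b = sin(278.1818°) = -0.9898

0.1423 - 0.9898i


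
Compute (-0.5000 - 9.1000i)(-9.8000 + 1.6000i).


Real = -0.5*(-9.8) - (-9.1)*1.6 = 4.9 - (-14.56) = 19.46
Imag = -0.5*1.6 - (9.8)*(-9.1) = -0.8 + 89.18 = 88.38

19.4600 + 88.3800i


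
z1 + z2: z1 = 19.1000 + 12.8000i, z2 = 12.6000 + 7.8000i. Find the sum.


Real: 19.1 + 12.6 = 31.7
Imag: 12.8 + 7.8 = 20.6

31.7000 + 20.6000i


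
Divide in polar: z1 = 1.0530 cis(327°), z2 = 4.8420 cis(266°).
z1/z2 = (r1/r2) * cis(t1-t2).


r = 1.0530 / 4.8420 = 0.2175
theta = 327° - 266° = 61° = 61° (mod 360)

0.2175 cis(61°)


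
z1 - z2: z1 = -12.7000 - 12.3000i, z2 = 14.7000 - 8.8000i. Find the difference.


Real: -12.7 - 14.7 = -27.4
Imag: -12.3 + 8.8 = -3.5

-27.4000 - 3.5000i


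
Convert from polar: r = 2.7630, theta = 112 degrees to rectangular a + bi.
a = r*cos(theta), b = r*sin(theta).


a = 2.7630*cos(112°) = 2.7630*(-0.3746) = -1.0350
b = 2.7630*sin(112°) = 2.7630*0.92718 = 2.5618

-1.0350 + 2.5618i


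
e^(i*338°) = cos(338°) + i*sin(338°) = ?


cos(338°) = 0.9272
sin(338°) = -0.3746

e^(i*338°) = 0.9272 - 0.3746i


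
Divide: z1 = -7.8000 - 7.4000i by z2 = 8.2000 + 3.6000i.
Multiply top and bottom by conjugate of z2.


Conjugate of z2 = 8.2000 - 3.6000i
Numerator: (-7.8000 - 7.4000i)(8.2000 - 3.6000i) = -90.6000 - 32.6000i
Denominator: 8.2^2 + 3.6^2 = 80.2
Result = (-90.6000 - 32.6000i)/80.2

-1.1297 - 0.4065i


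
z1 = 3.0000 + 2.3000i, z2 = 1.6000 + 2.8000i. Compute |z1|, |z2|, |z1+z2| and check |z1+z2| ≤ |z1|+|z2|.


|z1| = sqrt(3^2 + 2.3^2) = sqrt(14.29) = 3.7802
|z2| = sqrt(1.6^2 + 2.8^2) = sqrt(10.4) = 3.2249
z1+z2 = 4.6000 + 5.1000i
|z1+z2| = sqrt(47.17) = 6.8680
|z1|+|z2| = 3.7802 + 3.2249 = 7.0051

|z1+z2| = 6.8680 ≤ |z1|+|z2| = 7.0051 (verified)


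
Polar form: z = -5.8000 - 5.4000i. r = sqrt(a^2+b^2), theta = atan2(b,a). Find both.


r = sqrt(33.64+29.16) = sqrt(62.8) = 7.9246
theta = atan2(-5.4, -5.8) = -137.0454 degrees

r = 7.9246, theta = -137.0454 degrees


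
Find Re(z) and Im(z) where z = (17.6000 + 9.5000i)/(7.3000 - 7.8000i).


Multiply by conjugate: (17.6000 + 9.5000i)(7.3000 + 7.8000i) / (7.3^2 + (-7.8)^2)
Numerator real = 17.6*7.3 + 9.5*(-7.8) = 54.38
Numerator imag = 9.5*7.3 - 17.6*(-7.8) = 206.63
Denominator = 114.13
Re(z) = 54.38/114.13 = 0.4765
Im(z) = 206.63/114.13 = 1.8105

Re(z) = 0.4765, Im(z) = 1.8105


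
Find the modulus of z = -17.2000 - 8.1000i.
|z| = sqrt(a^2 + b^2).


|z| = sqrt((-17.2)^2 + (-8.1)^2) = sqrt(295.84 + 65.61) = sqrt(361.45) = 19.0118

|z| = 19.0118


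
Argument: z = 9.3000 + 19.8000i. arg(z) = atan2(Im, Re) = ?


Re = 9.3, Im = 19.8
arg = atan2(19.8, 9.3) = 64.8407 degrees

arg(z) = 64.8407 degrees


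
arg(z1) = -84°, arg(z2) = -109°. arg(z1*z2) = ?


arg(z1*z2) = -84° - 109° = -193°
Normalized to (-180°, 180°]: 167°

167°


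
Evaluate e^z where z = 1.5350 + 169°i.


e^1.5350 = 4.64133
cos(169°) = -0.98163
sin(169°) = 0.1908
Real = 4.64133*(-0.98163) = -4.5561
Imag = 4.64133*0.1908 = 0.8856

-4.5561 + 0.8856i


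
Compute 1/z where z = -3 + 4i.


|z|^2 = 9+16 = 25
1/z = (-3 - 4i)/25

1/z = -0.1200 - 0.1600i


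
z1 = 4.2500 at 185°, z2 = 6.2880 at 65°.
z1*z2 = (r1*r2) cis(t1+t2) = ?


r = 4.2500 * 6.2880 = 26.7240
theta = 185° + 65° = 250° = 250° (mod 360)

26.7240 cis(250°)


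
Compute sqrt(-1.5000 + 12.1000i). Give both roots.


|z| = sqrt(2.25+146.41) = 12.1926
sqrt((|z|+a)/2) = sqrt((12.1926+(-1.5))/2) = sqrt(5.3463) = 2.3122
sqrt((|z|-a)/2) = sqrt((12.1926-(-1.5))/2) = sqrt(6.8463) = 2.6165

±(2.3122 + 2.6165i) i.e. 2.3122 + 2.6165i and -2.3122 - 2.6165i


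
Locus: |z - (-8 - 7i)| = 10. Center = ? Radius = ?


|z - z0| = r is a circle with center z0 and radius r.
Center = (-8, -7), radius = 10

Circle with center (-8, -7) and radius 10


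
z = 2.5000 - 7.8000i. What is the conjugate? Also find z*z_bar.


z_bar = 2.5000 + 7.8000i
z*z_bar = 2.5^2 + (-7.8)^2 = 6.25 + 60.84 = 67.09

z_bar = 2.5000 + 7.8000i, z*z_bar = 67.09


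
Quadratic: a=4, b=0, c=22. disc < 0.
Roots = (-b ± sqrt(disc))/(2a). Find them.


disc = 0^2 - 4*4*22 = 0 - 352 = -352
sqrt(|disc|) = sqrt(352) = 18.7617
Real part = 0/(2*4) = 0
Imag part = 18.7617/(2*4) = 2.3452

0 ± 2.3452i


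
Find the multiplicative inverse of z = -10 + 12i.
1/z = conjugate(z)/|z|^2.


|z|^2 = 100+144 = 244
1/z = (-10 - 12i)/244

1/z = -0.0410 - 0.0492i


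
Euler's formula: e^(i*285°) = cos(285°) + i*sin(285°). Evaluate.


cos(285°) = 0.2588
sin(285°) = -0.9659

e^(i*285°) = 0.2588 - 0.9659i


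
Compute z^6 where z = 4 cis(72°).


r^6 = 4^6 = 4096
n*theta = 6*72° = 432° = 72° (mod 360)
a = 4096*cos(72°) = 1265.7336
b = 4096*sin(72°) = 3895.5275

4096 cis(72°) = 1265.7336 + 3895.5275i


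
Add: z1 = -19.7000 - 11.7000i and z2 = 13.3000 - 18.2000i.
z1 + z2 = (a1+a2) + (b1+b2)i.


Real: -19.7 + 13.3 = -6.4
Imag: -11.7 - 18.2 = -29.9

-6.4000 - 29.9000i


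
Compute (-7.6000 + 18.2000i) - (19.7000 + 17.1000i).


Real: -7.6 - 19.7 = -27.3
Imag: 18.2 - 17.1 = 1.1

-27.3000 + 1.1000i


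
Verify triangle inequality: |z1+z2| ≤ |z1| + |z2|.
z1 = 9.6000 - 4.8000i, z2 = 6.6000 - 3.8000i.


|z1| = sqrt(9.6^2 + (-4.8)^2) = sqrt(115.2) = 10.7331
|z2| = sqrt(6.6^2 + (-3.8)^2) = sqrt(58) = 7.6158
z1+z2 = 16.2000 - 8.6000i
|z1+z2| = sqrt(336.4) = 18.3412
|z1|+|z2| = 10.7331 + 7.6158 = 18.3489

|z1+z2| = 18.3412 ≤ |z1|+|z2| = 18.3489 (verified)


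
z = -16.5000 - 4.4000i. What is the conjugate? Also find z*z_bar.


z_bar = -16.5000 + 4.4000i
z*z_bar = (-16.5)^2 + (-4.4)^2 = 272.25 + 19.36 = 291.61

z_bar = -16.5000 + 4.4000i, z*z_bar = 291.61


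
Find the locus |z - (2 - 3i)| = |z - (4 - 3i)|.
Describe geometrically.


Equal distances means the locus is the perpendicular bisector of z1 and z2.
Midpoint = ((2+4)/2, (-3+(-3))/2) = (3.0000, -3.0000)

Perpendicular bisector through (3.0000, -3.0000)


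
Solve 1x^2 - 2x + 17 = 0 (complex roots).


disc = (-2)^2 - 4*1*17 = 4 - 68 = -64
sqrt(|disc|) = sqrt(64) = 8.0000
Real part = 2/(2*1) = 1.0000
Imag part = 8.0000/(2*1) = 4.0000

1.0000 ± 4.0000i


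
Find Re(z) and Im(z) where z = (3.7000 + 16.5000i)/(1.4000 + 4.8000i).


Multiply by conjugate: (3.7000 + 16.5000i)(1.4000 - 4.8000i) / (1.4^2 + 4.8^2)
Numerator real = 3.7*1.4 + 16.5*4.8 = 84.38
Numerator imag = 16.5*1.4 - 3.7*4.8 = 5.34
Denominator = 25
Re(z) = 84.38/25 = 3.3752
Im(z) = 5.34/25 = 0.2136

Re(z) = 3.3752, Im(z) = 0.2136


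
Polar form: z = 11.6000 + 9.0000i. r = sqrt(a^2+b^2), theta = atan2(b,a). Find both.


r = sqrt(134.56+81) = sqrt(215.56) = 14.6820
theta = atan2(9, 11.6) = 37.8065 degrees

r = 14.6820, theta = 37.8065 degrees


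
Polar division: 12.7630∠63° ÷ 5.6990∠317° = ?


r = 12.7630 / 5.6990 = 2.2395
theta = 63° - 317° = -254° = 106° (mod 360)

2.2395 cis(106°)


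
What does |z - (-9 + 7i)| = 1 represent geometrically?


|z - z0| = r is a circle with center z0 and radius r.
Center = (-9, 7), radius = 1

Circle with center (-9, 7) and radius 1


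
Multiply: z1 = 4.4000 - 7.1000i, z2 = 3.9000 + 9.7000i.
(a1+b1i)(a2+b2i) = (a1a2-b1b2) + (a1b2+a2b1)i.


Real = 4.4*3.9 - (-7.1)*9.7 = 17.16 - (-68.87) = 86.03
Imag = 4.4*9.7 + 3.9*(-7.1) = 42.68 - (27.69) = 14.99

86.0300 + 14.9900i


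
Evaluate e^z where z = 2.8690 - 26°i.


e^2.8690 = 17.6194
cos(-26°) = 0.898794
sin(-26°) = -0.43837
Real = 17.6194*0.898794 = 15.8362
Imag = 17.6194*(-0.43837) = -7.7238

15.8362 - 7.7238i


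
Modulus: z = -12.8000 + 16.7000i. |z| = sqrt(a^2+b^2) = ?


|z| = sqrt((-12.8)^2 + 16.7^2) = sqrt(163.84 + 278.89) = sqrt(442.73) = 21.0412

|z| = 21.0412


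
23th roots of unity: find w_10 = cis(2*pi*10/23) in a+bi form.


Angle = 360*10/23 = 156.5217°
a = cos(156.5217°) = -0.9172
b = sin(156.5217°) = 0.3984

-0.9172 + 0.3984i


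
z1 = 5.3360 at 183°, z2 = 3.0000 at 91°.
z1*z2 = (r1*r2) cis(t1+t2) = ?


r = 5.3360 * 3.0000 = 16.0080
theta = 183° + 91° = 274° = 274° (mod 360)

16.0080 cis(274°)


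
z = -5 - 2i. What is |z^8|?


|z| = sqrt(25+4) = sqrt(29) = 5.3852
|z^8| = |z|^8 = (sqrt(29))^8 = 29^4 = 707281

|z^8| = 707281


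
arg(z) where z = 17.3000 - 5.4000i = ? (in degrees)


Re = 17.3, Im = -5.4
arg = atan2(-5.4, 17.3) = -17.3352 degrees

arg(z) = -17.3352 degrees


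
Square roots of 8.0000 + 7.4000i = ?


|z| = sqrt(64+54.76) = 10.8977
sqrt((|z|+a)/2) = sqrt((10.8977+8)/2) = sqrt(9.4489) = 3.0739
sqrt((|z|-a)/2) = sqrt((10.8977-8)/2) = sqrt(1.4489) = 1.2037

±(3.0739 + 1.2037i) i.e. 3.0739 + 1.2037i and -3.0739 - 1.2037i


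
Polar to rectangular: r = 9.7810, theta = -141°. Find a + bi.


a = 9.7810*cos(-141°) = 9.7810*(-0.77715) = -7.6013
b = 9.7810*sin(-141°) = 9.7810*(-0.62932) = -6.1554

-7.6013 - 6.1554i


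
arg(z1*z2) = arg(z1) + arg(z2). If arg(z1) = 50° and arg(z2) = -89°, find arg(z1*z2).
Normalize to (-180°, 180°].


arg(z1*z2) = 50° - 89° = -39°
Normalized to (-180°, 180°]: -39°

-39°


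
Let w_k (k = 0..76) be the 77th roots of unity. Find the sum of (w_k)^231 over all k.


The roots are w_k = w^k with w = e^(2*pi*i/77), and (w^k)^231 = (w^231)^k.
So S = 1 + u + u^2 + ... + u^(76) with u = w^231.
231 = 3*77 + 0, so 231 is a multiple of 77 and u = (w^77)^3 = 1.
Every one of the 77 terms equals 1: S = 77

S = 77


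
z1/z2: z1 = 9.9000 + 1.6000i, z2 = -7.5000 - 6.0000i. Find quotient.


Conjugate of z2 = -7.5000 + 6.0000i
Numerator: (9.9000 + 1.6000i)(-7.5000 + 6.0000i) = -83.8500 + 47.4000i
Denominator: (-7.5)^2 + (-6)^2 = 92.25
Result = (-83.8500 + 47.4000i)/92.25

-0.9089 + 0.5138i


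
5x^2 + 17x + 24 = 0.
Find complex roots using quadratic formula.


disc = 17^2 - 4*5*24 = 289 - 480 = -191
sqrt(|disc|) = sqrt(191) = 13.8203
Real part = -17/(2*5) = -1.7000
Imag part = 13.8203/(2*5) = 1.3820

-1.7000 ± 1.3820i


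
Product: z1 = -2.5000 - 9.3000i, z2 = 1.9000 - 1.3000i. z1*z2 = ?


Real = -2.5*1.9 - (-9.3)*(-1.3) = -4.75 - 12.09 = -16.84
Imag = -2.5*(-1.3) + 1.9*(-9.3) = 3.25 - (17.67) = -14.42

-16.8400 - 14.4200i


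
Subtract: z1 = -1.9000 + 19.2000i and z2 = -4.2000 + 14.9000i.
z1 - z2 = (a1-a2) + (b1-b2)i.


Real: -1.9 + 4.2 = 2.3
Imag: 19.2 - 14.9 = 4.3

2.3000 + 4.3000i


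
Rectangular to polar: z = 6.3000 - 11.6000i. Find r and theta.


r = sqrt(39.69+134.56) = sqrt(174.25) = 13.2004
theta = atan2(-11.6, 6.3) = -61.4935 degrees

r = 13.2004, theta = -61.4935 degrees


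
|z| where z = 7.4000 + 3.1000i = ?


|z| = sqrt(7.4^2 + 3.1^2) = sqrt(54.76 + 9.61) = sqrt(64.37) = 8.0231

|z| = 8.0231


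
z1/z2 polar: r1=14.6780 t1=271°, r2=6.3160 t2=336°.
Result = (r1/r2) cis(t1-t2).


r = 14.6780 / 6.3160 = 2.3239
theta = 271° - 336° = -65° = 295° (mod 360)

2.3239 cis(295°)


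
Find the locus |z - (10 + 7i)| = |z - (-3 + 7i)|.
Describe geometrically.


Equal distances means the locus is the perpendicular bisector of z1 and z2.
Midpoint = ((10+(-3))/2, (7+7)/2) = (3.5000, 7.0000)

Perpendicular bisector through (3.5000, 7.0000)


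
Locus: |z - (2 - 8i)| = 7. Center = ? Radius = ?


|z - z0| = r is a circle with center z0 and radius r.
Center = (2, -8), radius = 7

Circle with center (2, -8) and radius 7


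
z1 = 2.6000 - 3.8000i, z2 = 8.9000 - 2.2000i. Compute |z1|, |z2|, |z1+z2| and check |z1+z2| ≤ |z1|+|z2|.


|z1| = sqrt(2.6^2 + (-3.8)^2) = sqrt(21.2) = 4.6043
|z2| = sqrt(8.9^2 + (-2.2)^2) = sqrt(84.05) = 9.1679
z1+z2 = 11.5000 - 6.0000i
|z1+z2| = sqrt(168.25) = 12.9711
|z1|+|z2| = 4.6043 + 9.1679 = 13.7722

|z1+z2| = 12.9711 ≤ |z1|+|z2| = 13.7722 (verified)


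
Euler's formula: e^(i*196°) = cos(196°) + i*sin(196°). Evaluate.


cos(196°) = -0.9613
sin(196°) = -0.2756

e^(i*196°) = -0.9613 - 0.2756i


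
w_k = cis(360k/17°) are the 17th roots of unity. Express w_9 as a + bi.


Angle = 360*9/17 = 190.5882°
a = cos(190.5882°) = -0.9830
b = sin(190.5882°) = -0.1837

-0.9830 - 0.1837i


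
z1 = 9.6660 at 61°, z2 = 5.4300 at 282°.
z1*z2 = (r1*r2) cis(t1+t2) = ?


r = 9.6660 * 5.4300 = 52.4864
theta = 61° + 282° = 343° = 343° (mod 360)

52.4864 cis(343°)


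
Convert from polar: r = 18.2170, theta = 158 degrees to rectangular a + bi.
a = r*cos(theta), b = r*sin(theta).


a = 18.2170*cos(158°) = 18.2170*(-0.927184) = -16.8905
b = 18.2170*sin(158°) = 18.2170*0.374607 = 6.8242

-16.8905 + 6.8242i


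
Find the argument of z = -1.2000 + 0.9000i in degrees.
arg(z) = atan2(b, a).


Re = -1.2, Im = 0.9
arg = atan2(0.9, -1.2) = 143.1301 degrees

arg(z) = 143.1301 degrees


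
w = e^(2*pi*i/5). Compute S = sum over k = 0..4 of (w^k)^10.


The roots are w_k = w^k with w = e^(2*pi*i/5), and (w^k)^10 = (w^10)^k.
So S = 1 + u + u^2 + ... + u^(4) with u = w^10.
10 = 2*5 + 0, so 10 is a multiple of 5 and u = (w^5)^2 = 1.
Every one of the 5 terms equals 1: S = 5

S = 5


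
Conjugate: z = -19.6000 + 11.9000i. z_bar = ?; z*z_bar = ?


z_bar = -19.6000 - 11.9000i
z*z_bar = (-19.6)^2 + 11.9^2 = 384.16 + 141.61 = 525.77

z_bar = -19.6000 - 11.9000i, z*z_bar = 525.77


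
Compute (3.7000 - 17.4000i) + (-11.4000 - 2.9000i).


Real: 3.7 - 11.4 = -7.7
Imag: -17.4 - 2.9 = -20.3

-7.7000 - 20.3000i


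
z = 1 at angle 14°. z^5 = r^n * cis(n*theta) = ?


r^5 = 1^5 = 1
n*theta = 5*14° = 70° = 70° (mod 360)
a = 1*cos(70°) = 0.3420
b = 1*sin(70°) = 0.9397

1 cis(70°) = 0.3420 + 0.9397i


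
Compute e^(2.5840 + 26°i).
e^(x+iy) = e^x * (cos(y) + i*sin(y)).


e^2.5840 = 13.2500
cos(26°) = 0.8988
sin(26°) = 0.43837
Real = 13.2500*0.8988 = 11.9091
Imag = 13.2500*0.43837 = 5.8084

11.9091 + 5.8084i


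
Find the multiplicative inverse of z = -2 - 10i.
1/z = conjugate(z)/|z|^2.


|z|^2 = 4+100 = 104
1/z = (-2 + 10i)/104

1/z = -0.0192 + 0.0962i


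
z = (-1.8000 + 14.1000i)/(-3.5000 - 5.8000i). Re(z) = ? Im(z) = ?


Multiply by conjugate: (-1.8000 + 14.1000i)(-3.5000 + 5.8000i) / ((-3.5)^2 + (-5.8)^2)
Numerator real = -1.8*(-3.5) + 14.1*(-5.8) = -75.48
Numerator imag = 14.1*(-3.5) - (-1.8)*(-5.8) = -59.79
Denominator = 45.89
Re(z) = -75.48/45.89 = -1.6448
Im(z) = -59.79/45.89 = -1.3029

Re(z) = -1.6448, Im(z) = -1.3029


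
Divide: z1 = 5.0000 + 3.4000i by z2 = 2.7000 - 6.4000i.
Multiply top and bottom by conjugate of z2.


Conjugate of z2 = 2.7000 + 6.4000i
Numerator: (5.0000 + 3.4000i)(2.7000 + 6.4000i) = -8.2600 + 41.1800i
Denominator: 2.7^2 + (-6.4)^2 = 48.25
Result = (-8.2600 + 41.1800i)/48.25

-0.1712 + 0.8535i


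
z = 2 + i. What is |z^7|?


|z| = sqrt(4+1) = sqrt(5) = 2.2361
|z^7| = |z|^7 = (sqrt(5))^7 = 5^3 * sqrt(5) = 125*sqrt(5)

|z^7| = 125*sqrt(5) ≈ 279.5085


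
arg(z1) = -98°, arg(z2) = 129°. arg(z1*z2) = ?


arg(z1*z2) = -98° + 129° = 31°
Normalized to (-180°, 180°]: 31°

31°


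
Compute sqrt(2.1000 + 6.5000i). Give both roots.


|z| = sqrt(4.41+42.25) = 6.8308
sqrt((|z|+a)/2) = sqrt((6.8308+2.1)/2) = sqrt(4.4654) = 2.1132
sqrt((|z|-a)/2) = sqrt((6.8308-2.1)/2) = sqrt(2.3654) = 1.5380

±(2.1132 + 1.5380i) i.e. 2.1132 + 1.5380i and -2.1132 - 1.5380i


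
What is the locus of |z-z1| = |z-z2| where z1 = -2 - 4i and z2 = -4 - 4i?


Equal distances means the locus is the perpendicular bisector of z1 and z2.
Midpoint = ((-2+(-4))/2, (-4+(-4))/2) = (-3.0000, -4.0000)

Perpendicular bisector through (-3.0000, -4.0000)


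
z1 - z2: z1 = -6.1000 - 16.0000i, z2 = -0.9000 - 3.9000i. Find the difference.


Real: -6.1 + 0.9 = -5.2
Imag: -16 + 3.9 = -12.1

-5.2000 - 12.1000i


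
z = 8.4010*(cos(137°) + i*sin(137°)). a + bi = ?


a = 8.4010*cos(137°) = 8.4010*(-0.73135) = -6.1441
b = 8.4010*sin(137°) = 8.4010*0.682 = 5.7295

-6.1441 + 5.7295i


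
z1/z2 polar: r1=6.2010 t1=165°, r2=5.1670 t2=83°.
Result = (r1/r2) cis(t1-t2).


r = 6.2010 / 5.1670 = 1.2001
theta = 165° - 83° = 82° = 82° (mod 360)

1.2001 cis(82°)


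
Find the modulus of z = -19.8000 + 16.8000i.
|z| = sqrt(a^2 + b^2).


|z| = sqrt((-19.8)^2 + 16.8^2) = sqrt(392.04 + 282.24) = sqrt(674.28) = 25.9669

|z| = 25.9669


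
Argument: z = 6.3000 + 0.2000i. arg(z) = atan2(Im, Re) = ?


Re = 6.3, Im = 0.2
arg = atan2(0.2, 6.3) = 1.8183 degrees

arg(z) = 1.8183 degrees


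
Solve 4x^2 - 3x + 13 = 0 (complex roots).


disc = (-3)^2 - 4*4*13 = 9 - 208 = -199
sqrt(|disc|) = sqrt(199) = 14.1067
Real part = 3/(2*4) = 0.3750
Imag part = 14.1067/(2*4) = 1.7633

0.3750 ± 1.7633i


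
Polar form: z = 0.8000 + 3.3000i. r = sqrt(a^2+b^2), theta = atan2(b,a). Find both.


r = sqrt(0.64+10.89) = sqrt(11.53) = 3.3956
theta = atan2(3.3, 0.8) = 76.3730 degrees

r = 3.3956, theta = 76.3730 degrees


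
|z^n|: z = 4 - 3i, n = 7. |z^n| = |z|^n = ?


|z| = sqrt(16+9) = sqrt(25) = 5
|z^7| = |z|^7 = 5^7 = 78125

|z^7| = 78125


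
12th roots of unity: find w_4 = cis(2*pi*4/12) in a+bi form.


Angle = 360*4/12 = 120°
a = cos(120°) = -0.5000
b = sin(120°) = 0.8660

-0.5000 + 0.8660i


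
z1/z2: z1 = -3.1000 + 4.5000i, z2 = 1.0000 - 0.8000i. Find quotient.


Conjugate of z2 = 1.0000 + 0.8000i
Numerator: (-3.1000 + 4.5000i)(1.0000 + 0.8000i) = -6.7000 + 2.0200i
Denominator: 1^2 + (-0.8)^2 = 1.64
Result = (-6.7000 + 2.0200i)/1.64

-4.0854 + 1.2317i


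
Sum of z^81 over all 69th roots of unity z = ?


The roots are w_k = w^k with w = e^(2*pi*i/69), and (w^k)^81 = (w^81)^k.
So S = 1 + u + u^2 + ... + u^(68) with u = w^81.
81 = 1*69 + 12, so 81 is not a multiple of 69: u = (w^69)^1 * w^12 = w^12 ≠ 1 (w is a primitive 69th root), while u^69 = (w^69)^81 = 1.
Geometric series: S = (1 - u^69)/(1 - u) = (1 - 1)/(1 - u) = 0

S = 0


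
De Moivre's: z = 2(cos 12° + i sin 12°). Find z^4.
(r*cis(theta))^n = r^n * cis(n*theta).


r^4 = 2^4 = 16
n*theta = 4*12° = 48° = 48° (mod 360)
a = 16*cos(48°) = 10.7061
b = 16*sin(48°) = 11.8903

16 cis(48°) = 10.7061 + 11.8903i


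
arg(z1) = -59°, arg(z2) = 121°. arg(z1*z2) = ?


arg(z1*z2) = -59° + 121° = 62°
Normalized to (-180°, 180°]: 62°

62°


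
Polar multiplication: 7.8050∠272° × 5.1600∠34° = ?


r = 7.8050 * 5.1600 = 40.2738
theta = 272° + 34° = 306° = 306° (mod 360)

40.2738 cis(306°)


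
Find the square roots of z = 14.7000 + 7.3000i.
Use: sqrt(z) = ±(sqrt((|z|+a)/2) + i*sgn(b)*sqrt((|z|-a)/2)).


|z| = sqrt(216.09+53.29) = 16.4128
sqrt((|z|+a)/2) = sqrt((16.4128+14.7)/2) = sqrt(15.5564) = 3.9442
sqrt((|z|-a)/2) = sqrt((16.4128-14.7)/2) = sqrt(0.8564) = 0.9254

±(3.9442 + 0.9254i) i.e. 3.9442 + 0.9254i and -3.9442 - 0.9254i
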